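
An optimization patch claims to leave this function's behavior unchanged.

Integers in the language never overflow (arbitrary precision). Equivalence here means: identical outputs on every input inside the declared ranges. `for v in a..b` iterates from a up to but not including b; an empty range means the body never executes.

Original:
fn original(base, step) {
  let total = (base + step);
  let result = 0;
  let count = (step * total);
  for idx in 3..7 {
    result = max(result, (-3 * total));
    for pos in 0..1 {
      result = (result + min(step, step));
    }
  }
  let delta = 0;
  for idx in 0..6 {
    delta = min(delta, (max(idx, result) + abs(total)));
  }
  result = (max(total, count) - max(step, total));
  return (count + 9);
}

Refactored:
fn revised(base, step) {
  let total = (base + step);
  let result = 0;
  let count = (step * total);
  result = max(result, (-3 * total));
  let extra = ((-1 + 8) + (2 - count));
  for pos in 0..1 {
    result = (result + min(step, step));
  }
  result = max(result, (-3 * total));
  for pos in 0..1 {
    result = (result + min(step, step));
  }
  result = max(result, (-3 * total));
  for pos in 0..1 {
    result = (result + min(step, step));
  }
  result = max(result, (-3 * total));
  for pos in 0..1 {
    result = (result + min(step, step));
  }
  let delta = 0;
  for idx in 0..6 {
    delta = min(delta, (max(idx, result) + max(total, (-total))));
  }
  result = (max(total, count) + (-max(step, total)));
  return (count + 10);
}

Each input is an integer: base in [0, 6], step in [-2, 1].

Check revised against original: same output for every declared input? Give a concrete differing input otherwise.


These are not equivalent — on base=0, step=-2 the outputs split (13 vs 14).
original: total = -2; result = 0; count = 4; [idx=3]; result = 6; [pos=0]; result = 4; [idx=4]; result = 6; [pos=0]; result = 4; [idx=5]; result = 6; [pos=0]; result = 4; [idx=6]; result = 6; [pos=0]; result = 4; delta = 0; [idx=0]; delta = 0; [idx=1]; delta = 0; [idx=2]; delta = 0; [idx=3]; delta = 0; [idx=4]; delta = 0; [idx=5]; delta = 0; result = 6; return 13
revised: total = -2; result = 0; count = 4; result = 6; extra = 5; [pos=0]; result = 4; result = 6; [pos=0]; result = 4; result = 6; [pos=0]; result = 4; result = 6; [pos=0]; result = 4; delta = 0; [idx=0]; delta = 0; [idx=1]; delta = 0; [idx=2]; delta = 0; [idx=3]; delta = 0; [idx=4]; delta = 0; [idx=5]; delta = 0; result = 6; return 14
verdict: not equivalent; witness: base=0, step=-2


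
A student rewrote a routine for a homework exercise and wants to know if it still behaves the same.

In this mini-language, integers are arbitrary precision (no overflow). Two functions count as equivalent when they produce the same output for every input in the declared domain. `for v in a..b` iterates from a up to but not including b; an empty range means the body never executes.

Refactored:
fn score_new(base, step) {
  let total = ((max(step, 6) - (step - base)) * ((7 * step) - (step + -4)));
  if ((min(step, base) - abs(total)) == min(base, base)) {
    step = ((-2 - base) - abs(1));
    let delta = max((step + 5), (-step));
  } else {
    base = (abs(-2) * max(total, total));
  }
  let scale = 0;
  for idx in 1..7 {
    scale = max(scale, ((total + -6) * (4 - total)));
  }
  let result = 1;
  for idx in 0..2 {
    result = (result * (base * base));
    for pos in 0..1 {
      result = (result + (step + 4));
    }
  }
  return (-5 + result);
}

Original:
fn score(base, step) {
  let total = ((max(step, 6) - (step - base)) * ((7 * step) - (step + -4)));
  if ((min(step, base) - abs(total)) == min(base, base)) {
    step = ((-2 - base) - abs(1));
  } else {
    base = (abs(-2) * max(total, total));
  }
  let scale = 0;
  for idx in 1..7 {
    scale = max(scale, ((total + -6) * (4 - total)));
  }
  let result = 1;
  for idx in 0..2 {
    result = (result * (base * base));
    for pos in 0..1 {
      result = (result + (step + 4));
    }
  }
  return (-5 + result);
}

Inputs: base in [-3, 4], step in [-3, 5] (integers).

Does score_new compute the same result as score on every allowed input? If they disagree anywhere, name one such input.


Changes here: arithmetic usage differs, plus local variable names differ, plus constant usage differs, plus min/max/abs usage differs, plus statement counts differ; the full 72-point sweep finds no disagreement.
verdict: equivalent


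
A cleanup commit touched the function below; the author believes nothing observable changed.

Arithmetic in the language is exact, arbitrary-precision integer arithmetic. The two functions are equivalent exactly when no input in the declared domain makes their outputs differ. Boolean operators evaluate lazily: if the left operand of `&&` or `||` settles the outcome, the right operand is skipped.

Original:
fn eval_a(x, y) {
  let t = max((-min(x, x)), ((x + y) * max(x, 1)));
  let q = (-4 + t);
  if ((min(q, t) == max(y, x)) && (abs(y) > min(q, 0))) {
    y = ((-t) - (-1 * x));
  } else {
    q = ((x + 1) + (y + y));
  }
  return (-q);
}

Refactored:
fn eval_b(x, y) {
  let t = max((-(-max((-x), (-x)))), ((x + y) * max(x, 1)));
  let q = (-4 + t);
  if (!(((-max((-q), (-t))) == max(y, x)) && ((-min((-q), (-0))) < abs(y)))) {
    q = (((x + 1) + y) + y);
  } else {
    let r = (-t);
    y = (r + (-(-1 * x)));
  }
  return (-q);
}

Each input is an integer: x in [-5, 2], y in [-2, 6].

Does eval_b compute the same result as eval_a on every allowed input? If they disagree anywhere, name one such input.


Try x=-5, y=1.
eval_a: t becomes 5; next q becomes 1; next ((min(q, t) == max(y, x)) && (abs(y) > min(q, 0))) evaluates to true; next y becomes -10; next final value -1
eval_b: t becomes 5; next q becomes 1; next (!(((-max((-q), (-t))) == max(y, x)) && ((-min((-q), (-0))) < abs(y)))) evaluates to true; next q becomes -2; next final value 2
-1 != 2, so the rewrite changes behavior.
verdict: not equivalent; witness: x=-5, y=1


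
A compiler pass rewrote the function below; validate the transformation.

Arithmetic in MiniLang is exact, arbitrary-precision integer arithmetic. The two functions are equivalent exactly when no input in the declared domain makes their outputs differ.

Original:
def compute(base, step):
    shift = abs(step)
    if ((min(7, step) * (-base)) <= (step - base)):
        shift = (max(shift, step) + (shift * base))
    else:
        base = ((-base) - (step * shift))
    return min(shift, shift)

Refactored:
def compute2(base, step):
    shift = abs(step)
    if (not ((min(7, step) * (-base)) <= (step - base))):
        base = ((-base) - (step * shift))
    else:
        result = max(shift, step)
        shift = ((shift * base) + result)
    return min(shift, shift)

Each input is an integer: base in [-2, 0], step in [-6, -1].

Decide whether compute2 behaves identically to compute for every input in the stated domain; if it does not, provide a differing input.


Changes here: boolean connective usage differs, plus local variable names differ, plus statement counts differ; the full 18-point sweep finds no disagreement.
verdict: equivalent


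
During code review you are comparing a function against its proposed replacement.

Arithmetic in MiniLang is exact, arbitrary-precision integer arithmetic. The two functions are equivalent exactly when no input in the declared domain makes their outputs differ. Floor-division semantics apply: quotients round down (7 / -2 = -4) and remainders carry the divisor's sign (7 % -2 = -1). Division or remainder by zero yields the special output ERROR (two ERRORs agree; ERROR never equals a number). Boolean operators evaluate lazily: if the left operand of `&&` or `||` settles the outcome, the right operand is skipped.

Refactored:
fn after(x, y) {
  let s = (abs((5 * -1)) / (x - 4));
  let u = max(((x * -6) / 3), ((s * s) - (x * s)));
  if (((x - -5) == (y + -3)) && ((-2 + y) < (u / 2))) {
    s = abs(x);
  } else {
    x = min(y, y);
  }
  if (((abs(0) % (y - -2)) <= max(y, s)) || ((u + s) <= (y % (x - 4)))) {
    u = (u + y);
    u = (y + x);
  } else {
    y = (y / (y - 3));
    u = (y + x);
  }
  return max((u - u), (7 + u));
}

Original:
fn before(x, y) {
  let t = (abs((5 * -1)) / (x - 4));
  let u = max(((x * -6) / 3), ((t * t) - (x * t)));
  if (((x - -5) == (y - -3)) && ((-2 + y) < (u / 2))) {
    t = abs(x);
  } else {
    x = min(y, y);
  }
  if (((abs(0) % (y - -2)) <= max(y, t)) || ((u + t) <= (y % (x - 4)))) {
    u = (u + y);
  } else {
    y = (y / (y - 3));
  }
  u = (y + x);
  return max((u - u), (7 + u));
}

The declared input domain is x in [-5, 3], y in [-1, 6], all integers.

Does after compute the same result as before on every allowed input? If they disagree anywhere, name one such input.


Evaluate both at x=-5, y=3.
before: t becomes -1; next u becomes 10; next (((x - -5) == (y - -3)) && ((-2 + y) < (u / 2))) evaluates to false; next x becomes 3; next (((abs(0) % (y - -2)) <= max(y, t)) || ((u + t) <= (y % (x - 4)))) evaluates to true; next u becomes 13; next u becomes 6; next final value 13
after: s becomes -1; next u becomes 10; next (((x - -5) == (y + -3)) && ((-2 + y) < (u / 2))) evaluates to true; next s becomes 5; next (((abs(0) % (y - -2)) <= max(y, s)) || ((u + s) <= (y % (x - 4)))) evaluates to true; next u becomes 13; next u becomes -2; next final value 5
13 vs 5 — the two versions disagree here.
verdict: not equivalent; witness: x=-5, y=3


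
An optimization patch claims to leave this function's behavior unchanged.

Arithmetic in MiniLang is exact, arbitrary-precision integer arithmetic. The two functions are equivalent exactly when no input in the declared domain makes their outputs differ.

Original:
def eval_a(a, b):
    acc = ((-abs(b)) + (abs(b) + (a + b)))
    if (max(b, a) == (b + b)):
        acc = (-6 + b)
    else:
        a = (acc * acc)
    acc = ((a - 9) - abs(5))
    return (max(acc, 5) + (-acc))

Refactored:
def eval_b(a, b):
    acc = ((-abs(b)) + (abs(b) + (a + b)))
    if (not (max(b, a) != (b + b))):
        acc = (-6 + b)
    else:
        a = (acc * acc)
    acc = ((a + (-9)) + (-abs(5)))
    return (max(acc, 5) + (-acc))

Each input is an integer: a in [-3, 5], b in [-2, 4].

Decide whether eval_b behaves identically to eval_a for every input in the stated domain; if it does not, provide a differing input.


Reading the diff, among the changes: comparison usage differs, plus boolean connective usage differs, plus arithmetic usage differs.
Spot check at a=5, b=-2 — eval_a: acc = 3; (max(b, a) == (b + b)) -> false; a = 9; acc = -5; return 10. eval_b: acc = 3; (not (max(b, a) != (b + b))) -> false; a = 9; acc = -5; return 10. Both give 10.
Checked all 63 inputs in the declared domain: the outputs agree on every one.
verdict: equivalent


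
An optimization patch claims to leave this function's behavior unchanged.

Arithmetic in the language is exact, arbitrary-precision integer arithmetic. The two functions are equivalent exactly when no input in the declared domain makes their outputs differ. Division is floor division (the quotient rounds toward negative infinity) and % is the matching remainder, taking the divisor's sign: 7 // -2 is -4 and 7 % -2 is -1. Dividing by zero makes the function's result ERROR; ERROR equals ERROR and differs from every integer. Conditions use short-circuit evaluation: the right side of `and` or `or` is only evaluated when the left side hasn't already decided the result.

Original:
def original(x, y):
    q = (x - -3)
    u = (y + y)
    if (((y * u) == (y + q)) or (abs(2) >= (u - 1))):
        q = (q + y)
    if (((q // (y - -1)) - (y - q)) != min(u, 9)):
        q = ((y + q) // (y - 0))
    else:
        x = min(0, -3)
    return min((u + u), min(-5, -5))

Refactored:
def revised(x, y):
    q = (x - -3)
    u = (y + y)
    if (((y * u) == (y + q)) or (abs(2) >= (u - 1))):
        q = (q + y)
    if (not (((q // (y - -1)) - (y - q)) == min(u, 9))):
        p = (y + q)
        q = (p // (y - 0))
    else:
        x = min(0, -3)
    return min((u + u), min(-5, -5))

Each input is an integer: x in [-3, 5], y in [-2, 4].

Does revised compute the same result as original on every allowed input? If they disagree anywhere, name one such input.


This is a faithful refactor — boolean connective usage differs, local variable names differ, statement counts differ, comparison usage differs, but the computed results match everywhere.
One worked example (x=-3, y=-1) — original: q becomes 0; next u becomes -2; next (((y * u) == (y + q)) or (abs(2) >= (u - 1))) evaluates to true; next q becomes -1; next hits division by zero so the output is ERROR; revised: q becomes 0; next u becomes -2; next (((y * u) == (y + q)) or (abs(2) >= (u - 1))) evaluates to true; next q becomes -1; next hits division by zero so the output is ERROR; agreement on ERROR.
Across all 63 domain points the two functions coincide.
verdict: equivalent


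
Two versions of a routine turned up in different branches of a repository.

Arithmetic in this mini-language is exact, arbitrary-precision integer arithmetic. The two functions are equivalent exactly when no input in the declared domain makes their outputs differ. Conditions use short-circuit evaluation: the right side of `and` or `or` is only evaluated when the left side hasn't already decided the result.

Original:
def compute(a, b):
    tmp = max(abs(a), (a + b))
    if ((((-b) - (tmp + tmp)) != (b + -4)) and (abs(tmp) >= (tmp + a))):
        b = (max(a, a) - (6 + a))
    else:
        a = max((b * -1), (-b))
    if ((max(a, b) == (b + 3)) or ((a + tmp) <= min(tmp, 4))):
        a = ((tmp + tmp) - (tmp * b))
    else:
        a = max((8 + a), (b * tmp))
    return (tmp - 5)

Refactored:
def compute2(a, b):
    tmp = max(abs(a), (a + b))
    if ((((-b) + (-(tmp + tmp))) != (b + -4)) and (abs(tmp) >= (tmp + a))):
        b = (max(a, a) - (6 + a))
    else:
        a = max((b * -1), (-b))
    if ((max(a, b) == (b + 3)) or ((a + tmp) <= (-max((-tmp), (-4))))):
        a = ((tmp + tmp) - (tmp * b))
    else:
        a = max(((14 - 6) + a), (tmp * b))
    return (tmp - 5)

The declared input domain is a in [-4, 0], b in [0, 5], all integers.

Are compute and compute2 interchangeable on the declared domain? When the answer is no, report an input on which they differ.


Differences: arithmetic usage differs; min/max/abs usage differs; constant usage differs — yet all 30 inputs agree.
verdict: equivalent


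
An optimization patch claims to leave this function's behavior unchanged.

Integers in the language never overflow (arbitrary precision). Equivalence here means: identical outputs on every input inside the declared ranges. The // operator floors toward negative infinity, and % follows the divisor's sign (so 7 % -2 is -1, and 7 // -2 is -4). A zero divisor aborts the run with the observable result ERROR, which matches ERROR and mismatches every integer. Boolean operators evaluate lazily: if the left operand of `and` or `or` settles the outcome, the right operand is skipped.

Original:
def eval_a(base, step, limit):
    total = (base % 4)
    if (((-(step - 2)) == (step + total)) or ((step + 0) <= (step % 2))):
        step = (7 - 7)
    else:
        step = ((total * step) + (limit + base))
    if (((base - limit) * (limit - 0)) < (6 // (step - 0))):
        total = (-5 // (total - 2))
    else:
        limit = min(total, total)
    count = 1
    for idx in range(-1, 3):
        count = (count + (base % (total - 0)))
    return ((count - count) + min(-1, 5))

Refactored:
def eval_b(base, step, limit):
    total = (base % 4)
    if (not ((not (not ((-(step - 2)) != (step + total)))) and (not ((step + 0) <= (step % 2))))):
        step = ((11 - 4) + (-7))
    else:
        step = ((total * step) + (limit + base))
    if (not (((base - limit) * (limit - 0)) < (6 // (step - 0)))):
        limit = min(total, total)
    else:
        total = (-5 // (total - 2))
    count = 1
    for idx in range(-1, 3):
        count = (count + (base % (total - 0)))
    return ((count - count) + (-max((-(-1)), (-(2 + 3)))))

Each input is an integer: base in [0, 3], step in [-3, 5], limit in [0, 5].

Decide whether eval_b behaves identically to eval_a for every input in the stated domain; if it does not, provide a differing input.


The two are interchangeable: min/max/abs usage differs, plus comparison usage differs, plus arithmetic usage differs, plus boolean connective usage differs, plus constant usage differs, and every declared input agrees.
Tracing base=0, step=3, limit=5: eval_a: total becomes 0; next (((-(step - 2)) == (step + total)) or ((step + 0) <= (step % 2))) evaluates to false; next step becomes 5; next (((base - limit) * (limit - 0)) < (6 // (step - 0))) evaluates to true; next total becomes 2; next count becomes 1; next at idx=-1:; next count becomes 1; next at idx=0:; next count becomes 1; next at idx=1:; next count becomes 1; next at idx=2:; next count becomes 1; next final value -1 | eval_b: total becomes 0; next (not ((not (not ((-(step - 2)) != (step + total)))) and (not ((step + 0) <= (step % 2))))) evaluates to false; next step becomes 5; next (not (((base - limit) * (limit - 0)) < (6 // (step - 0)))) evaluates to false; next total becomes 2; next count becomes 1; next at idx=-1:; next count becomes 1; next at idx=0:; next count becomes 1; next at idx=1:; next count becomes 1; next at idx=2:; next count becomes 1; next final value -1 — matching result -1.
An exhaustive pass over the 216 declared inputs shows identical outputs.
verdict: equivalent


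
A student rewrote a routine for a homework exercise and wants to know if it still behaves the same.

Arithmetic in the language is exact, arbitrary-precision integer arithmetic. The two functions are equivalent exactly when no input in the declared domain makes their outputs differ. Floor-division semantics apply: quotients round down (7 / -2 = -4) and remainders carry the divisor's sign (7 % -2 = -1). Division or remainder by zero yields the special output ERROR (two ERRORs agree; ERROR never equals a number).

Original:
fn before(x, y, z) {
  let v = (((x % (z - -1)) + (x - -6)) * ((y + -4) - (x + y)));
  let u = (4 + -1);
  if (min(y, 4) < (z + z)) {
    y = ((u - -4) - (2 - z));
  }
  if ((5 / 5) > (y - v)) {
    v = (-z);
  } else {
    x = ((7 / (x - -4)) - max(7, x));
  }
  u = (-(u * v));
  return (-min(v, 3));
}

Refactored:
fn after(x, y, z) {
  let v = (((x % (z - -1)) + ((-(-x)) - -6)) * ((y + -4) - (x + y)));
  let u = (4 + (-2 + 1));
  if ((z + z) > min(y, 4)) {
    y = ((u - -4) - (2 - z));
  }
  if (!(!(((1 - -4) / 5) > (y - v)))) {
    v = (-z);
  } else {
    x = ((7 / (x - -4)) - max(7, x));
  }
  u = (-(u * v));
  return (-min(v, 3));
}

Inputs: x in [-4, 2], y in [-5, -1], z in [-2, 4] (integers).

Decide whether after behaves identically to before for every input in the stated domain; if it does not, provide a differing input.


Side by side, the visible changes include: arithmetic usage differs; and constant usage differs; and boolean connective usage differs; and comparison usage differs.
One worked example (x=-3, y=-4, z=2) — before: v becomes -3; next u becomes 3; next (min(y, 4) < (z + z)) evaluates to true; next y becomes 7; next ((5 / 5) > (y - v)) evaluates to false; next x becomes 0; next u becomes 9; next final value 3; after: v becomes -3; next u becomes 3; next ((z + z) > min(y, 4)) evaluates to true; next y becomes 7; next (!(!(((1 - -4) / 5) > (y - v)))) evaluates to false; next x becomes 0; next u becomes 9; next final value 3; agreement on 3.
Sweeping the whole domain (245 inputs) finds no disagreement.
verdict: equivalent


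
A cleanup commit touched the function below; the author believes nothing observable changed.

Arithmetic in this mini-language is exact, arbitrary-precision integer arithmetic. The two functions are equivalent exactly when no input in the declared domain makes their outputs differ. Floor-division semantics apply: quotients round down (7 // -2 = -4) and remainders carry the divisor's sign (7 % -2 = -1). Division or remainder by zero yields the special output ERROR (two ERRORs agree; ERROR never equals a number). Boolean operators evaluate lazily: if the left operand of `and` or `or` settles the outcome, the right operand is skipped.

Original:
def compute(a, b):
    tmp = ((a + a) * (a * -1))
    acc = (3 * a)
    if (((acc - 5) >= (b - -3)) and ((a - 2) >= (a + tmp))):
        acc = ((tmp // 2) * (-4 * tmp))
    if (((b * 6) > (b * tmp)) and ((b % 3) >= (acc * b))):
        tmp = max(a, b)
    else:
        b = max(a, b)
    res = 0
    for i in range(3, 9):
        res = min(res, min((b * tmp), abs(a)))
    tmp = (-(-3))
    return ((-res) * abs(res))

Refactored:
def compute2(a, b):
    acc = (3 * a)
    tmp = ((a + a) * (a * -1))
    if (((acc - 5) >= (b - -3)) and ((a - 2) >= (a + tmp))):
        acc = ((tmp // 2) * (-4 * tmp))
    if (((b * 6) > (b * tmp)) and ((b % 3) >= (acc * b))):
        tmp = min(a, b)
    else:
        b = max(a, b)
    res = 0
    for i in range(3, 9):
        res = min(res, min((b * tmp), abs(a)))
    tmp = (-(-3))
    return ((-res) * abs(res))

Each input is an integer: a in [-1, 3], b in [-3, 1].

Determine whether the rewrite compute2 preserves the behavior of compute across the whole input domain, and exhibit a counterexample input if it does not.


On input a=-1, b=1, compute returns 0 while compute2 returns 1.
verdict: not equivalent; witness: a=-1, b=1


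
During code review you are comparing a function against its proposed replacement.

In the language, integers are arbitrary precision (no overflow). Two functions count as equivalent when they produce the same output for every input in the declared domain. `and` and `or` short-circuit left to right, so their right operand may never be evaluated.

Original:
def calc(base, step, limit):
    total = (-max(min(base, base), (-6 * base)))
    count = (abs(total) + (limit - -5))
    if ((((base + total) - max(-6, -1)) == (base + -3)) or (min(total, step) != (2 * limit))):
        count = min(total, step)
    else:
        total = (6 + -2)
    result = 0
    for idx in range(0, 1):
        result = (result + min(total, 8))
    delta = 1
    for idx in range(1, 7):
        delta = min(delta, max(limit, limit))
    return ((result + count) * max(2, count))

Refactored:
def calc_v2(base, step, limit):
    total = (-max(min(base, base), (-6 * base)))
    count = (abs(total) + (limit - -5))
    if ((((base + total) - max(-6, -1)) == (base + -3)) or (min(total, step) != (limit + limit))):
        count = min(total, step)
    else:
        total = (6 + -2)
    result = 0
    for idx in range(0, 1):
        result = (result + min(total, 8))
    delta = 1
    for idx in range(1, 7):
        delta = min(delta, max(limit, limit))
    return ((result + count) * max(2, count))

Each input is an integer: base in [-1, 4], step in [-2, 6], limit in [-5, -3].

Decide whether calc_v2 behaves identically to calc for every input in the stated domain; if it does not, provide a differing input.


The two are interchangeable: arithmetic usage differs; constant usage differs, and every declared input agrees.
Tracing base=-1, step=2, limit=-5: calc: total becomes -6; next count becomes 6; next ((((base + total) - max(-6, -1)) == (base + -3)) or (min(total, step) != (2 * limit))) evaluates to true; next count becomes -6; next result becomes 0; next at idx=0:; next result becomes -6; next delta becomes 1; next at idx=1:; next delta becomes -5; next at idx=2:; next delta becomes -5; next at idx=3:; next delta becomes -5; next at idx=4:; next delta becomes -5; next at idx=5:; next delta becomes -5; next at idx=6:; next delta becomes -5; next final value -24 | calc_v2: total becomes -6; next count becomes 6; next ((((base + total) - max(-6, -1)) == (base + -3)) or (min(total, step) != (limit + limit))) evaluates to true; next count becomes -6; next result becomes 0; next at idx=0:; next result becomes -6; next delta becomes 1; next at idx=1:; next delta becomes -5; next at idx=2:; next delta becomes -5; next at idx=3:; next delta becomes -5; next at idx=4:; next delta becomes -5; next at idx=5:; next delta becomes -5; next at idx=6:; next delta becomes -5; next final value -24 — matching result -24.
An exhaustive pass over the 162 declared inputs shows identical outputs.
verdict: equivalent


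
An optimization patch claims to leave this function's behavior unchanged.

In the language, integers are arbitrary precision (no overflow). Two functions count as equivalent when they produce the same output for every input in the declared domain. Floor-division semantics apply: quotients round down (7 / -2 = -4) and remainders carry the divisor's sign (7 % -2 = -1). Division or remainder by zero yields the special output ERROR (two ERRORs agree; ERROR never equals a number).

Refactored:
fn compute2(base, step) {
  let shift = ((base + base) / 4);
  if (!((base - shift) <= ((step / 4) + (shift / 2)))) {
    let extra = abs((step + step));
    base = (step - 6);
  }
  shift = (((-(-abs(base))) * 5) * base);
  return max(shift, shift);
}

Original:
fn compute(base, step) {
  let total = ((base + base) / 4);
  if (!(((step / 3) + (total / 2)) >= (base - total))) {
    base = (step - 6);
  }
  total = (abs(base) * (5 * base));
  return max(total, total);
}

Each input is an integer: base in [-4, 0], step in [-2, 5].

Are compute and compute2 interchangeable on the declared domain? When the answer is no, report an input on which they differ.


These are not equivalent — on base=-1, step=3 the outputs split (-5 vs -45).
compute: total = -1; (!(((step / 3) + (total / 2)) >= (base - total))) -> false; total = -5; return -5
compute2: shift = -1; (!((base - shift) <= ((step / 4) + (shift / 2)))) -> true; extra = 6; base = -3; shift = -45; return -45
verdict: not equivalent; witness: base=-1, step=3


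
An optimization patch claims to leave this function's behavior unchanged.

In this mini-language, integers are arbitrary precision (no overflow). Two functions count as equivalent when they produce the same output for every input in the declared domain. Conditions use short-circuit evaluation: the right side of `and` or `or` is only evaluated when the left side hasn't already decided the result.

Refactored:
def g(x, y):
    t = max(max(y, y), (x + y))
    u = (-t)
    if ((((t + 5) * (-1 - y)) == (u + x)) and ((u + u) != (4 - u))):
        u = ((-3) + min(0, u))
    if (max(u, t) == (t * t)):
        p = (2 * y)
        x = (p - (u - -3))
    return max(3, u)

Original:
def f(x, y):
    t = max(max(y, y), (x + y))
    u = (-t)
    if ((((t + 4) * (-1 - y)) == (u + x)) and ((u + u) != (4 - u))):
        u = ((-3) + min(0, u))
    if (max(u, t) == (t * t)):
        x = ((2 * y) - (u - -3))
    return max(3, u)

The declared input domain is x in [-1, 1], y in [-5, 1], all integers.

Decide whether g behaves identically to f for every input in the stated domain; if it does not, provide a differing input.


Not equivalent: x=-1, y=-4 separates them (4 vs 3).
f: t := -4 | u := 4 | ((((t + 4) * (-1 - y)) == (u + x)) and ((u + u) != (4 - u))): false | (max(u, t) == (t * t)): false | result 4
g: t := -4 | u := 4 | ((((t + 5) * (-1 - y)) == (u + x)) and ((u + u) != (4 - u))): true | u := -3 | (max(u, t) == (t * t)): false | result 3
verdict: not equivalent; witness: x=-1, y=-4


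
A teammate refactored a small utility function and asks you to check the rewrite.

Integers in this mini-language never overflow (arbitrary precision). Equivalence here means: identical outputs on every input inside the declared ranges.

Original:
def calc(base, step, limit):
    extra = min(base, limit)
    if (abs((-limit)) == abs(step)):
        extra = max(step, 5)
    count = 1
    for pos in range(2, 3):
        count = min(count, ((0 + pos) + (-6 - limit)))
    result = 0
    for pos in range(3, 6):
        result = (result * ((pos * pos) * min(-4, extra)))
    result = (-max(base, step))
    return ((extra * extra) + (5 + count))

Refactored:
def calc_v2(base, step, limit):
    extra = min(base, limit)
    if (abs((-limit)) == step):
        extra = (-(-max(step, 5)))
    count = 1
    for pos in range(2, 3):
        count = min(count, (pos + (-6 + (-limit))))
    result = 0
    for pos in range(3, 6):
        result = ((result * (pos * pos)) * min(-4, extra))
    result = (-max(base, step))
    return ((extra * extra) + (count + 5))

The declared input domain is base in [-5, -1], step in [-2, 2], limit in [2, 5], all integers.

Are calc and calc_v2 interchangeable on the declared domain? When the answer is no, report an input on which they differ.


On input base=-4, step=-2, limit=2, calc returns 24 while calc_v2 returns 15.
verdict: not equivalent; witness: base=-4, step=-2, limit=2


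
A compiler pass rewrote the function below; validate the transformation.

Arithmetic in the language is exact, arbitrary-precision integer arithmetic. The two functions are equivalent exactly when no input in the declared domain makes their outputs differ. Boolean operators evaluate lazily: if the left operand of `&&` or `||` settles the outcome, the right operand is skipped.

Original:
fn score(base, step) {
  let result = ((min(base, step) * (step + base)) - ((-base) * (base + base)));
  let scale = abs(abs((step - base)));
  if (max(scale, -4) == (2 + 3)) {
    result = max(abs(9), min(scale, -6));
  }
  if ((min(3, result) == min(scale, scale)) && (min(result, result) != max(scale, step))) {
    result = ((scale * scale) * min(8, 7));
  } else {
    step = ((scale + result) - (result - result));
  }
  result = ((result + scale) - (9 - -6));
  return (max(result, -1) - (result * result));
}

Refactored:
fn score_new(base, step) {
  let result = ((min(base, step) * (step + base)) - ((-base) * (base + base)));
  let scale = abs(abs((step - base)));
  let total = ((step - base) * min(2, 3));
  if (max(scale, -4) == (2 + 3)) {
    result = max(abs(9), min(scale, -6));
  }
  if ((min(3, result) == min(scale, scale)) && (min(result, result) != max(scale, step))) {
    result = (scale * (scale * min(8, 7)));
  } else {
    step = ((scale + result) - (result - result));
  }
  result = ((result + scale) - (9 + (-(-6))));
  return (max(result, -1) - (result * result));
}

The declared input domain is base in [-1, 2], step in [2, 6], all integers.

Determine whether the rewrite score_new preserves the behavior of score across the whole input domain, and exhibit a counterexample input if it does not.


Comparing the listings, the differences include: local variable names differ, and min/max/abs usage differs, and constant usage differs, and arithmetic usage differs, and statement counts differ.
As a probe, take base=-1, step=4: score runs result becomes -1; next scale becomes 5; next (max(scale, -4) == (2 + 3)) evaluates to true; next result becomes 9; next ((min(3, result) == min(scale, scale)) && (min(result, result) != max(scale, step))) evaluates to false; next step becomes 14; next result becomes -1; next final value -2; score_new runs result becomes -1; next scale becomes 5; next total becomes 10; next (max(scale, -4) == (2 + 3)) evaluates to true; next result becomes 9; next ((min(3, result) == min(scale, scale)) && (min(result, result) != max(scale, step))) evaluates to false; next step becomes 14; next result becomes -1; next final value -2; both end at -2.
Checked all 20 inputs in the declared domain: the outputs agree on every one.
verdict: equivalent


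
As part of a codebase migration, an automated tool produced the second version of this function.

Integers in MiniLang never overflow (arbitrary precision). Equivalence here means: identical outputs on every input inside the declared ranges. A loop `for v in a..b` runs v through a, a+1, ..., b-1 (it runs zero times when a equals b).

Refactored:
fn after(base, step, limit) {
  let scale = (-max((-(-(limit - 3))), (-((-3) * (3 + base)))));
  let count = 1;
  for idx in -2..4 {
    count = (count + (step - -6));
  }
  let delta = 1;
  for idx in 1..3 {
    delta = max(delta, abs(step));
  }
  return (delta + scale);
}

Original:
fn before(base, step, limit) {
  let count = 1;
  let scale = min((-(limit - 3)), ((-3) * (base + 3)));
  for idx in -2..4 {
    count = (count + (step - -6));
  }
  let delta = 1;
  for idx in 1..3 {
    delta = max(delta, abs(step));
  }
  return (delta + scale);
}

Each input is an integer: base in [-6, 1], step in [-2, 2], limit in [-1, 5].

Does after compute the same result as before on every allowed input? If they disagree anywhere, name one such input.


Side by side, the visible changes include: min/max/abs usage differs.
Tracing base=-2, step=1, limit=0: before: count becomes 1; next scale becomes -3; next at idx=-2:; next count becomes 8; next at idx=-1:; next count becomes 15; next at idx=0:; next count becomes 22; next at idx=1:; next count becomes 29; next at idx=2:; next count becomes 36; next at idx=3:; next count becomes 43; next delta becomes 1; next at idx=1:; next delta becomes 1; next at idx=2:; next delta becomes 1; next final value -2 | after: scale becomes -3; next count becomes 1; next at idx=-2:; next count becomes 8; next at idx=-1:; next count becomes 15; next at idx=0:; next count becomes 22; next at idx=1:; next count becomes 29; next at idx=2:; next count becomes 36; next at idx=3:; next count becomes 43; next delta becomes 1; next at idx=1:; next delta becomes 1; next at idx=2:; next delta becomes 1; next final value -2 — matching result -2.
Every one of the 280 inputs gives matching results.
verdict: equivalent


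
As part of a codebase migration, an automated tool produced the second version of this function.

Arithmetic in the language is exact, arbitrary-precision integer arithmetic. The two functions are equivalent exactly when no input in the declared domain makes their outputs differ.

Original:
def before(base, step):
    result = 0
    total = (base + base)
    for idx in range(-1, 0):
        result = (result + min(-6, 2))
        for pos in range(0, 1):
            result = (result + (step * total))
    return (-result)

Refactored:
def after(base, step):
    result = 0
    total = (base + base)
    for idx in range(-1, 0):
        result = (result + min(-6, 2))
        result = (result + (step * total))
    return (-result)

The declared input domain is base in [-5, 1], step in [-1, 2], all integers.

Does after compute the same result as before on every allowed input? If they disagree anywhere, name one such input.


The two versions differ — the changes include statement counts differ, local variable names differ, loop structure differs.
Spot check at base=-5, step=1 — before: result := 0 | total := -10 | iter idx=-1: | result := -6 | iter pos=0: | result := -16 | result 16. after: result := 0 | total := -10 | iter idx=-1: | result := -6 | result := -16 | result 16. Both give 16.
Every one of the 28 inputs gives matching results.
verdict: equivalent


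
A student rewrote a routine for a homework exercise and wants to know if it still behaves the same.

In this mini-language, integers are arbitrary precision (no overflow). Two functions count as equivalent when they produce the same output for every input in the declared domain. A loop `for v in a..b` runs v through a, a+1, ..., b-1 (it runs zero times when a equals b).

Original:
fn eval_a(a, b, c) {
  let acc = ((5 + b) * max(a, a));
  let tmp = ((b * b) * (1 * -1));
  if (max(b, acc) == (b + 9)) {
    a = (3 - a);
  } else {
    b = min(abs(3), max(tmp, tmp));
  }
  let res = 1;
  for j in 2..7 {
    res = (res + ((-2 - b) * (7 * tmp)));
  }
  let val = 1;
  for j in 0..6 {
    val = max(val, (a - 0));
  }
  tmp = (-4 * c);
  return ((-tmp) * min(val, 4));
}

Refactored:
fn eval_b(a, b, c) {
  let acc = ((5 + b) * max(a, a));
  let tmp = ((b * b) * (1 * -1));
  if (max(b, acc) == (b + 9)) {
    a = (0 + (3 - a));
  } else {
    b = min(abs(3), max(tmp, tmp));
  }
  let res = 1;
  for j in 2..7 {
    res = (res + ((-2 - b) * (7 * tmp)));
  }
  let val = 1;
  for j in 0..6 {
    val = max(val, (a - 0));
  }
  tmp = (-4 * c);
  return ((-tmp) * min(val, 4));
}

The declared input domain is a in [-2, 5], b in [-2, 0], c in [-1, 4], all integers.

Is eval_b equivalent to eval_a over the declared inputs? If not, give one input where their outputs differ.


This is a faithful refactor — constant usage differs, and arithmetic usage differs, but the computed results match everywhere.
Spot check at a=3, b=-2, c=4 — eval_a: acc=9, then tmp=-4, then (max(b, acc) == (b + 9)) is false, then b=-4, then res=1, then (j=2), then res=-55, then (j=3), then res=-111, then (j=4), then res=-167, then (j=5), then res=-223, then (j=6), then res=-279, then val=1, then (j=0), then val=3, then (j=1), then val=3, then (j=2), then val=3, then (j=3), then val=3, then (j=4), then val=3, then (j=5), then val=3, then tmp=-16, then returns 48. eval_b: acc=9, then tmp=-4, then (max(b, acc) == (b + 9)) is false, then b=-4, then res=1, then (j=2), then res=-55, then (j=3), then res=-111, then (j=4), then res=-167, then (j=5), then res=-223, then (j=6), then res=-279, then val=1, then (j=0), then val=3, then (j=1), then val=3, then (j=2), then val=3, then (j=3), then val=3, then (j=4), then val=3, then (j=5), then val=3, then tmp=-16, then returns 48. Both give 48.
Sweeping the whole domain (144 inputs) finds no disagreement.
verdict: equivalent


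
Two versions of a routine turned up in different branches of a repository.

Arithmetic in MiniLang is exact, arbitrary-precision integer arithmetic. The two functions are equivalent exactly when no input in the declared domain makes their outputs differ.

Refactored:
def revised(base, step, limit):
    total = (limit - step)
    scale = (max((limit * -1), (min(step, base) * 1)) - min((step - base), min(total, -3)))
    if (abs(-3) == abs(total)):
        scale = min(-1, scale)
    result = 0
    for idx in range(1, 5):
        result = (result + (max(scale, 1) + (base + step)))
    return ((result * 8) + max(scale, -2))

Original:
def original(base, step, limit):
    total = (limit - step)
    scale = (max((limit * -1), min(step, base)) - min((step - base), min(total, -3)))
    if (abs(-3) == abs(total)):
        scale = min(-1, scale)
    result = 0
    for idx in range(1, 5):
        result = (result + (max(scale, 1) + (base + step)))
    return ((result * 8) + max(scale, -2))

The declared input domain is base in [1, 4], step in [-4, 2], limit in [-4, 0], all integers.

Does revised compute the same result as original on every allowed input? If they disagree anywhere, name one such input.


Equivalent — the differences include arithmetic usage differs; constant usage differs, yet no declared input distinguishes the two.
One worked example (base=2, step=0, limit=-2) — original: total becomes -2; next scale becomes 5; next (abs(-3) == abs(total)) evaluates to false; next result becomes 0; next at idx=1:; next result becomes 7; next at idx=2:; next result becomes 14; next at idx=3:; next result becomes 21; next at idx=4:; next result becomes 28; next final value 229; revised: total becomes -2; next scale becomes 5; next (abs(-3) == abs(total)) evaluates to false; next result becomes 0; next at idx=1:; next result becomes 7; next at idx=2:; next result becomes 14; next at idx=3:; next result becomes 21; next at idx=4:; next result becomes 28; next final value 229; agreement on 229.
Checked all 140 inputs in the declared domain: the outputs agree on every one.
verdict: equivalent


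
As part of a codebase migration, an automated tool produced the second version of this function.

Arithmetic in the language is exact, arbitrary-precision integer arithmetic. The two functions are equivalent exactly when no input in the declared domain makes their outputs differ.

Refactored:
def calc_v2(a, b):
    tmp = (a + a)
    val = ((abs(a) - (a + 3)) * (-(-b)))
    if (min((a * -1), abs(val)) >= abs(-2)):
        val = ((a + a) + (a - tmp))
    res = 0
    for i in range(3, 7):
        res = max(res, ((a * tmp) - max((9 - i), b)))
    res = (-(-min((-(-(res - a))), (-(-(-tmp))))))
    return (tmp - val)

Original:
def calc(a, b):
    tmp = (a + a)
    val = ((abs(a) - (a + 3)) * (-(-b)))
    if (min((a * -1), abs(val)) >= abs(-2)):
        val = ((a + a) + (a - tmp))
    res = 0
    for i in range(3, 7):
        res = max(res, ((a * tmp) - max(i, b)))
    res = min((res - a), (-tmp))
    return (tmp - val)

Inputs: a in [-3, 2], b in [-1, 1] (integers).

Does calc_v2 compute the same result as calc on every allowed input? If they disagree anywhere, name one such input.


Equivalent — the differences include constant usage differs; and arithmetic usage differs, yet no declared input distinguishes the two.
Spot check at a=-2, b=-1 — calc: tmp = -4; val = -1; (min((a * -1), abs(val)) >= abs(-2)) -> false; res = 0; [i=3]; res = 5; [i=4]; res = 5; [i=5]; res = 5; [i=6]; res = 5; res = 4; return -3. calc_v2: tmp = -4; val = -1; (min((a * -1), abs(val)) >= abs(-2)) -> false; res = 0; [i=3]; res = 2; [i=4]; res = 3; [i=5]; res = 4; [i=6]; res = 5; res = 4; return -3. Both give -3.
Every one of the 18 inputs gives matching results.
verdict: equivalent
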